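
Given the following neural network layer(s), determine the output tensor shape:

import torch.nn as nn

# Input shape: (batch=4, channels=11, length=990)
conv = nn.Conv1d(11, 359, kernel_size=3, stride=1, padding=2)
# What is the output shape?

Input shape: (4, 11, 990)
Output shape: (4, 359, 992)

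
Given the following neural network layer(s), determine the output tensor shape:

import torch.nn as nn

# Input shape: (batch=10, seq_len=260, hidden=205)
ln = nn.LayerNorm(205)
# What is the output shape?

Input shape: (10, 260, 205)
Output shape: (10, 260, 205)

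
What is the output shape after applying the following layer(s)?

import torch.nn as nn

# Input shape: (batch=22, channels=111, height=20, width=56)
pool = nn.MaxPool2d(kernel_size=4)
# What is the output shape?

Input shape: (22, 111, 20, 56)
Output shape: (22, 111, 5, 14)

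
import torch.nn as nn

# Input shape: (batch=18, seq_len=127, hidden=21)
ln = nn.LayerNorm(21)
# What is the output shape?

Input shape: (18, 127, 21)
Output shape: (18, 127, 21)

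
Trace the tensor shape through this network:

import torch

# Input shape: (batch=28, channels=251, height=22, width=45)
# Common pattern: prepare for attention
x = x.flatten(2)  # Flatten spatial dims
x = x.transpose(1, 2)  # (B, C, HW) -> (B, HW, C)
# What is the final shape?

Input shape: (28, 251, 22, 45)
  -> after flatten(2): (28, 251, 990)
Output shape: (28, 990, 251)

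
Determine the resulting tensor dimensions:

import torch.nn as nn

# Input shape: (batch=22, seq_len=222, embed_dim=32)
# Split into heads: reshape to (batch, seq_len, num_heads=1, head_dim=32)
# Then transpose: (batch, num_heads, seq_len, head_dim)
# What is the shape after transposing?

Input shape: (22, 222, 32)
  -> after reshape: (22, 222, 1, 32)
Output shape: (22, 1, 222, 32)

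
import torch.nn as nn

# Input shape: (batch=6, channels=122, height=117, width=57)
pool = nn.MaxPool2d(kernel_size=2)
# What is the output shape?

Input shape: (6, 122, 117, 57)
Output shape: (6, 122, 58, 28)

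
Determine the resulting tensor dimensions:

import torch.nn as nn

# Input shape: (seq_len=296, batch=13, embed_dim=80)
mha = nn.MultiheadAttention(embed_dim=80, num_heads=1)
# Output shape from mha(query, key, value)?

Input shape: (296, 13, 80)
Output shape: (296, 13, 80)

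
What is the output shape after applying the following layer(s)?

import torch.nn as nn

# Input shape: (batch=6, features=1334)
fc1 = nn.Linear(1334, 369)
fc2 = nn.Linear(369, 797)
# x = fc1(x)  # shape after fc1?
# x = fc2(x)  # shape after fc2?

Input shape: (6, 1334)
  -> after fc1: (6, 369)
Output shape: (6, 797)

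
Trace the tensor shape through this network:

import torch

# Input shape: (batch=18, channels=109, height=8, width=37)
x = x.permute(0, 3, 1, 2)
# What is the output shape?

Input shape: (18, 109, 8, 37)
Output shape: (18, 37, 109, 8)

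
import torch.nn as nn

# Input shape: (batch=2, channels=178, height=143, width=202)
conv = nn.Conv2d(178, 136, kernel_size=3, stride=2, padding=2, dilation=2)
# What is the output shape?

Input shape: (2, 178, 143, 202)
Output shape: (2, 136, 72, 101)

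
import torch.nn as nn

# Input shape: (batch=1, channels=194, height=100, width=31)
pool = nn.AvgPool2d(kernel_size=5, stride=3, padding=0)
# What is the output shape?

Input shape: (1, 194, 100, 31)
Output shape: (1, 194, 32, 9)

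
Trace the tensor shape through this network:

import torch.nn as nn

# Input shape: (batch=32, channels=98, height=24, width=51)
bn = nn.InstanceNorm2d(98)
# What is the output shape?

Input shape: (32, 98, 24, 51)
Output shape: (32, 98, 24, 51)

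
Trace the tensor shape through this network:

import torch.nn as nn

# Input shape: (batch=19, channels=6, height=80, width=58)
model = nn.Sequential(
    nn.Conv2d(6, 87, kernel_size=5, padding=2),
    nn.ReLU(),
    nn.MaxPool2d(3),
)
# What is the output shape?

Input shape: (19, 6, 80, 58)
  -> after Conv2d: (19, 87, 80, 58)
  -> after ReLU: (19, 87, 80, 58)
Output shape: (19, 87, 26, 19)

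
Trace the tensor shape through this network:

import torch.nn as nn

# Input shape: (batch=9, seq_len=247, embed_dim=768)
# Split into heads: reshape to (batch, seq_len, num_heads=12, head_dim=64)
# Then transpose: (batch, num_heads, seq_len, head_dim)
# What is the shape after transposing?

Input shape: (9, 247, 768)
  -> after reshape: (9, 247, 12, 64)
Output shape: (9, 12, 247, 64)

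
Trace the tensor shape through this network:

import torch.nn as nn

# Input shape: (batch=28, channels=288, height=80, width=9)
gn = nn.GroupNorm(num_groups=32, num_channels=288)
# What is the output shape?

Input shape: (28, 288, 80, 9)
Output shape: (28, 288, 80, 9)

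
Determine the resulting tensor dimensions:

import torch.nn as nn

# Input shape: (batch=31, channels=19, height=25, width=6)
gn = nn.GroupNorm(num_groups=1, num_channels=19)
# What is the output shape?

Input shape: (31, 19, 25, 6)
Output shape: (31, 19, 25, 6)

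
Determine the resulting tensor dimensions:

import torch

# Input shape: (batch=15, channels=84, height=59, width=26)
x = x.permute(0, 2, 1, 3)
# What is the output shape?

Input shape: (15, 84, 59, 26)
Output shape: (15, 59, 84, 26)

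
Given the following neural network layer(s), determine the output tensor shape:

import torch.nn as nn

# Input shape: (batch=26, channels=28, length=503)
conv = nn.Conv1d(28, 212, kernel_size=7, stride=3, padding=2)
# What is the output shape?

Input shape: (26, 28, 503)
Output shape: (26, 212, 167)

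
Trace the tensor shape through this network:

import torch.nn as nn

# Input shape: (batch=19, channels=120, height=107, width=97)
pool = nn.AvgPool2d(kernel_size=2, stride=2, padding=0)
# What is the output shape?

Input shape: (19, 120, 107, 97)
Output shape: (19, 120, 53, 48)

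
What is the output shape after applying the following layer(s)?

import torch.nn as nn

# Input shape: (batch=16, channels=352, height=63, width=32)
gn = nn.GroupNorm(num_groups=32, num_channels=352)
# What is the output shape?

Input shape: (16, 352, 63, 32)
Output shape: (16, 352, 63, 32)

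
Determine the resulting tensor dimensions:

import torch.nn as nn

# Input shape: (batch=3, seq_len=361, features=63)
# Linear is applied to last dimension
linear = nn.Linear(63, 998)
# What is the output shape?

Input shape: (3, 361, 63)
Output shape: (3, 361, 998)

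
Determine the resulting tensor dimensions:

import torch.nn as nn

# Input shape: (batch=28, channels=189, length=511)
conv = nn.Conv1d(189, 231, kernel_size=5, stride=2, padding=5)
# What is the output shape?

Input shape: (28, 189, 511)
Output shape: (28, 231, 259)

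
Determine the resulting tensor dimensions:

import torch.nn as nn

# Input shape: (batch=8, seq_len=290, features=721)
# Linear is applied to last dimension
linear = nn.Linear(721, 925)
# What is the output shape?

Input shape: (8, 290, 721)
Output shape: (8, 290, 925)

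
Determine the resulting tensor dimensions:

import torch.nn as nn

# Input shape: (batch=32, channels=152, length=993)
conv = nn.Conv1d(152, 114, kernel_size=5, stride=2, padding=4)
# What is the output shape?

Input shape: (32, 152, 993)
Output shape: (32, 114, 499)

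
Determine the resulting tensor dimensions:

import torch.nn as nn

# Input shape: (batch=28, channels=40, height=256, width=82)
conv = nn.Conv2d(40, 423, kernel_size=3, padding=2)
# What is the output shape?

Input shape: (28, 40, 256, 82)
Output shape: (28, 423, 258, 84)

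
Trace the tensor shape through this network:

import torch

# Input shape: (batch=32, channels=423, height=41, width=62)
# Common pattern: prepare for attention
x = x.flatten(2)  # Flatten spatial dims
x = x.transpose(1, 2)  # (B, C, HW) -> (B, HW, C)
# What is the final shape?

Input shape: (32, 423, 41, 62)
  -> after flatten(2): (32, 423, 2542)
Output shape: (32, 2542, 423)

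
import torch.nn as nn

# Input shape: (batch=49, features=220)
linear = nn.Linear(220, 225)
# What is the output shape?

Input shape: (49, 220)
Output shape: (49, 225)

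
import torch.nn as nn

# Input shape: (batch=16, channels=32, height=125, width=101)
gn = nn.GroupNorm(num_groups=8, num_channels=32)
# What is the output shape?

Input shape: (16, 32, 125, 101)
Output shape: (16, 32, 125, 101)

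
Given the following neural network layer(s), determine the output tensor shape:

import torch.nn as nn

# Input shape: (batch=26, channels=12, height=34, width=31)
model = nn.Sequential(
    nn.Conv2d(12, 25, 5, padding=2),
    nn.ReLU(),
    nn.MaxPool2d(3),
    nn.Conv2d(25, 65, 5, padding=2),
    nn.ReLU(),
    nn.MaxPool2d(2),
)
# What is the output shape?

Input shape: (26, 12, 34, 31)
  -> after first Conv2d: (26, 25, 34, 31)
  -> after first MaxPool2d: (26, 25, 11, 10)
  -> after second Conv2d: (26, 65, 11, 10)
Output shape: (26, 65, 5, 5)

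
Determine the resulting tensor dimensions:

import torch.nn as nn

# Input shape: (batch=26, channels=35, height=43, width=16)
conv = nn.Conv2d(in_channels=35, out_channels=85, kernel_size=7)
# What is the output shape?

Input shape: (26, 35, 43, 16)
Output shape: (26, 85, 37, 10)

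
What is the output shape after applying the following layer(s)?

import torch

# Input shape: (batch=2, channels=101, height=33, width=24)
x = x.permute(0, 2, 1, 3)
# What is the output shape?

Input shape: (2, 101, 33, 24)
Output shape: (2, 33, 101, 24)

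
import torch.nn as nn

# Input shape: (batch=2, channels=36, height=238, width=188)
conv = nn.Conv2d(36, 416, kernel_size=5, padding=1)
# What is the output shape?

Input shape: (2, 36, 238, 188)
Output shape: (2, 416, 236, 186)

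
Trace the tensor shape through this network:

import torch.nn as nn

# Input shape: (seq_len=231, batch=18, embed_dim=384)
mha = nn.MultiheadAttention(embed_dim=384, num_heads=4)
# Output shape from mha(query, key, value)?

Input shape: (231, 18, 384)
Output shape: (231, 18, 384)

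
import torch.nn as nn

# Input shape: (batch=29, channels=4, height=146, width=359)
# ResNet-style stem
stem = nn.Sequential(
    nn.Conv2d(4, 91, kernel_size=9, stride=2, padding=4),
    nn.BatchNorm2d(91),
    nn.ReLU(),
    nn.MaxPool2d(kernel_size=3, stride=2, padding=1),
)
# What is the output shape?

Input shape: (29, 4, 146, 359)
  -> after Conv2d 9x9 stride=2: (29, 91, 73, 180)
Output shape: (29, 91, 37, 90)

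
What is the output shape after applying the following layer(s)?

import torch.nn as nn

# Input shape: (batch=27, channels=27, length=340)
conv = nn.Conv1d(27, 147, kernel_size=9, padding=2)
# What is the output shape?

Input shape: (27, 27, 340)
Output shape: (27, 147, 336)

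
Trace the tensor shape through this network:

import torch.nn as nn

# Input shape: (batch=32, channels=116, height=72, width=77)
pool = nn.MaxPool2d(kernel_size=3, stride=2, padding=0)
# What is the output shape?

Input shape: (32, 116, 72, 77)
Output shape: (32, 116, 35, 38)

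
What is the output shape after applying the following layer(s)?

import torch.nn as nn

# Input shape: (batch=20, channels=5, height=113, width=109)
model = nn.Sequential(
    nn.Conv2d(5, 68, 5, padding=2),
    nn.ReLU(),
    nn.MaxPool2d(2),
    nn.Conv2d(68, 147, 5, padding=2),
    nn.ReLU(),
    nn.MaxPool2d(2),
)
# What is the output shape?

Input shape: (20, 5, 113, 109)
  -> after first Conv2d: (20, 68, 113, 109)
  -> after first MaxPool2d: (20, 68, 56, 54)
  -> after second Conv2d: (20, 147, 56, 54)
Output shape: (20, 147, 28, 27)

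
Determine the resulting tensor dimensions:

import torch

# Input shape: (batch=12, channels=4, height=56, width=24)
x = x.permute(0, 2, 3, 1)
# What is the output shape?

Input shape: (12, 4, 56, 24)
Output shape: (12, 56, 24, 4)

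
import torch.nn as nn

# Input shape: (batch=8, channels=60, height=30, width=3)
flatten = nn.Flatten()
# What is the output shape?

Input shape: (8, 60, 30, 3)
Output shape: (8, 5400)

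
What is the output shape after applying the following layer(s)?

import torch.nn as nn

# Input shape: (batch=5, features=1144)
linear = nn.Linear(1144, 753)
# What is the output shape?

Input shape: (5, 1144)
Output shape: (5, 753)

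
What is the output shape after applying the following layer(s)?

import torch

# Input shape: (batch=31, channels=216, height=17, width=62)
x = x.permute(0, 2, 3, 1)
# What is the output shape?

Input shape: (31, 216, 17, 62)
Output shape: (31, 17, 62, 216)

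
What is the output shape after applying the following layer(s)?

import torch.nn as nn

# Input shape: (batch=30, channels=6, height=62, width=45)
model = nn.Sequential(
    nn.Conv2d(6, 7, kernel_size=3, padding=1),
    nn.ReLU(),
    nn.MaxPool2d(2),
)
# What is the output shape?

Input shape: (30, 6, 62, 45)
  -> after Conv2d: (30, 7, 62, 45)
  -> after ReLU: (30, 7, 62, 45)
Output shape: (30, 7, 31, 22)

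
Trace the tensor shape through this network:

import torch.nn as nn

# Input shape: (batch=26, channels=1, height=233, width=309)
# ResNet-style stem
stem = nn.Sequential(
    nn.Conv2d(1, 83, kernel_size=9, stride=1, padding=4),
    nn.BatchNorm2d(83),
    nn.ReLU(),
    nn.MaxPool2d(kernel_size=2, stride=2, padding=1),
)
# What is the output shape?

Input shape: (26, 1, 233, 309)
  -> after Conv2d 9x9 stride=1: (26, 83, 233, 309)
Output shape: (26, 83, 117, 155)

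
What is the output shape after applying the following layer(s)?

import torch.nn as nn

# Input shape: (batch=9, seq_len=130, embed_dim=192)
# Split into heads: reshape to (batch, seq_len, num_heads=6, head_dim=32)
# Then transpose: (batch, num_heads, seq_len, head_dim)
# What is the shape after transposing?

Input shape: (9, 130, 192)
  -> after reshape: (9, 130, 6, 32)
Output shape: (9, 6, 130, 32)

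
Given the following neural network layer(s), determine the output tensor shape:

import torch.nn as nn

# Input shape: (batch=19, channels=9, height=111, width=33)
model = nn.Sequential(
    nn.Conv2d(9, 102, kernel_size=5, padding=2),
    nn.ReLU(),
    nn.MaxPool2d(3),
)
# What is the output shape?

Input shape: (19, 9, 111, 33)
  -> after Conv2d: (19, 102, 111, 33)
  -> after ReLU: (19, 102, 111, 33)
Output shape: (19, 102, 37, 11)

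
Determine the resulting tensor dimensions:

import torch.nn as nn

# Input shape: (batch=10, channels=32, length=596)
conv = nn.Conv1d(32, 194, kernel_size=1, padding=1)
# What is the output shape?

Input shape: (10, 32, 596)
Output shape: (10, 194, 598)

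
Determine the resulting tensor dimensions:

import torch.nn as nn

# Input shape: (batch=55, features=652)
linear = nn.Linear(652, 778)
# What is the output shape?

Input shape: (55, 652)
Output shape: (55, 778)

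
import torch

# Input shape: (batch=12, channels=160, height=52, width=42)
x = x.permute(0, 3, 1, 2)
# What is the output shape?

Input shape: (12, 160, 52, 42)
Output shape: (12, 42, 160, 52)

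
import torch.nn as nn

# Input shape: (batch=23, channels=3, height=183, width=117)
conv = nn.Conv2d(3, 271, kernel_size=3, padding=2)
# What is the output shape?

Input shape: (23, 3, 183, 117)
Output shape: (23, 271, 185, 119)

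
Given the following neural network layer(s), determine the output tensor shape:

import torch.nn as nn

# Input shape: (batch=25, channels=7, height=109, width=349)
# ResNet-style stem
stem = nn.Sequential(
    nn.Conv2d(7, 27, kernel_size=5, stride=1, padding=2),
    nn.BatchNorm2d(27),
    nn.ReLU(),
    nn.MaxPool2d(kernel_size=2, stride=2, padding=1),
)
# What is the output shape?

Input shape: (25, 7, 109, 349)
  -> after Conv2d 5x5 stride=1: (25, 27, 109, 349)
Output shape: (25, 27, 55, 175)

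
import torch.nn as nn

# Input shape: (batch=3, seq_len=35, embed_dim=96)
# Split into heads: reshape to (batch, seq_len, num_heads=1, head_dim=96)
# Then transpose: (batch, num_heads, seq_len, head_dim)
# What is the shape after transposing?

Input shape: (3, 35, 96)
  -> after reshape: (3, 35, 1, 96)
Output shape: (3, 1, 35, 96)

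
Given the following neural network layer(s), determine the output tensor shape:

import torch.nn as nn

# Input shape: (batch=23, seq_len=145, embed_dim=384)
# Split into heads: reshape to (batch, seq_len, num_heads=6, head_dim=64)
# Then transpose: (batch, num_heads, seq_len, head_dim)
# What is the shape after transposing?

Input shape: (23, 145, 384)
  -> after reshape: (23, 145, 6, 64)
Output shape: (23, 6, 145, 64)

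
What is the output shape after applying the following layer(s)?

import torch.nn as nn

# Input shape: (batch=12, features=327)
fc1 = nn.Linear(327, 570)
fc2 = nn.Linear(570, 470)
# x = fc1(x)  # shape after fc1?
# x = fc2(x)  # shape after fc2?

Input shape: (12, 327)
  -> after fc1: (12, 570)
Output shape: (12, 470)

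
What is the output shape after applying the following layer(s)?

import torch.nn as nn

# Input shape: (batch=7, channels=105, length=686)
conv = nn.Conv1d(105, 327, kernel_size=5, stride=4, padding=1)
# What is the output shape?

Input shape: (7, 105, 686)
Output shape: (7, 327, 171)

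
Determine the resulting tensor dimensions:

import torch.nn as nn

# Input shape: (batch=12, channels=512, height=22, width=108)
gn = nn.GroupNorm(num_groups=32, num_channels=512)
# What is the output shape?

Input shape: (12, 512, 22, 108)
Output shape: (12, 512, 22, 108)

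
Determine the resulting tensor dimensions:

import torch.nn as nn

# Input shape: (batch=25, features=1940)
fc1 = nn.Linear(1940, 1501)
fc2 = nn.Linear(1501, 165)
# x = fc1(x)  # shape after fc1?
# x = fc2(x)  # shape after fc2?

Input shape: (25, 1940)
  -> after fc1: (25, 1501)
Output shape: (25, 165)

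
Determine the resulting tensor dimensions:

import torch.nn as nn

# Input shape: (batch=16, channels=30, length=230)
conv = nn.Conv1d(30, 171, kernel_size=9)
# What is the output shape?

Input shape: (16, 30, 230)
Output shape: (16, 171, 222)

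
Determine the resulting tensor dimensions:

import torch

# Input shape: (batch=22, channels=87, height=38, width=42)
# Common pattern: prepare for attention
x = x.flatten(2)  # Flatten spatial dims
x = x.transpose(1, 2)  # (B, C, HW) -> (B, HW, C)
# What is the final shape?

Input shape: (22, 87, 38, 42)
  -> after flatten(2): (22, 87, 1596)
Output shape: (22, 1596, 87)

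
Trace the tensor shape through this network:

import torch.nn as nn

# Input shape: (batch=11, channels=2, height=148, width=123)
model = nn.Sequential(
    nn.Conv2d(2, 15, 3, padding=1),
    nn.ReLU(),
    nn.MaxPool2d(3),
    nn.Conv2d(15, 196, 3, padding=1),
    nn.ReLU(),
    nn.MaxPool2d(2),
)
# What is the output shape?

Input shape: (11, 2, 148, 123)
  -> after first Conv2d: (11, 15, 148, 123)
  -> after first MaxPool2d: (11, 15, 49, 41)
  -> after second Conv2d: (11, 196, 49, 41)
Output shape: (11, 196, 24, 20)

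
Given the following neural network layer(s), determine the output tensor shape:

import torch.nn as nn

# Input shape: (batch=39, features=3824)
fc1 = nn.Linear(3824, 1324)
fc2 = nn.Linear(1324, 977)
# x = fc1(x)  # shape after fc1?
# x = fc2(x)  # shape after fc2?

Input shape: (39, 3824)
  -> after fc1: (39, 1324)
Output shape: (39, 977)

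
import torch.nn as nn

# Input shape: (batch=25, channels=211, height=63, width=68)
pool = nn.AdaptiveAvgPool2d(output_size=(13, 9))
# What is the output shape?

Input shape: (25, 211, 63, 68)
Output shape: (25, 211, 13, 9)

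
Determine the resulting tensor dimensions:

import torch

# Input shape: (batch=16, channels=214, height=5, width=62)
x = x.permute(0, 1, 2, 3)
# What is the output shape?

Input shape: (16, 214, 5, 62)
Output shape: (16, 214, 5, 62)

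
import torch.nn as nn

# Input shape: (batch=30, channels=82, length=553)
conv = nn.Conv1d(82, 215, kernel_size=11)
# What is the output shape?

Input shape: (30, 82, 553)
Output shape: (30, 215, 543)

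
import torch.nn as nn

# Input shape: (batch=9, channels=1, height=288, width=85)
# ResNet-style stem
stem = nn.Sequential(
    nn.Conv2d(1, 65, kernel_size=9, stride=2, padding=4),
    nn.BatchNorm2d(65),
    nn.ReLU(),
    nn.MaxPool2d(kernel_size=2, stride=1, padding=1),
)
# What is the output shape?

Input shape: (9, 1, 288, 85)
  -> after Conv2d 9x9 stride=2: (9, 65, 144, 43)
Output shape: (9, 65, 145, 44)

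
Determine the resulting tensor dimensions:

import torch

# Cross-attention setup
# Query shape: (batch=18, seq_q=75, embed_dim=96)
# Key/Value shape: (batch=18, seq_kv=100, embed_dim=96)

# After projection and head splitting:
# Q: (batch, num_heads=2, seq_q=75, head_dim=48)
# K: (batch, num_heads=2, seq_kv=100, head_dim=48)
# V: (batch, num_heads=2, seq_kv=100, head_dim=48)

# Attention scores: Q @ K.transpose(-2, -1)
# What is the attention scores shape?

Input shape: (18, 75, 96)
Output shape: (18, 2, 75, 100)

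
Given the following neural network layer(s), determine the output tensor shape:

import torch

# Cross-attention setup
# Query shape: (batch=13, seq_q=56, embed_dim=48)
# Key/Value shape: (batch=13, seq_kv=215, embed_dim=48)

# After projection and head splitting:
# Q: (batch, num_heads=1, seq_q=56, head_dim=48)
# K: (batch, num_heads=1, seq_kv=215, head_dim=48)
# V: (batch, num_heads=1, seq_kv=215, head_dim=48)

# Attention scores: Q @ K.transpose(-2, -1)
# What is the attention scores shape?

Input shape: (13, 56, 48)
Output shape: (13, 1, 56, 215)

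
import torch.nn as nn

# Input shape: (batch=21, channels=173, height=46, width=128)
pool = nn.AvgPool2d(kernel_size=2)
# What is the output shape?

Input shape: (21, 173, 46, 128)
Output shape: (21, 173, 23, 64)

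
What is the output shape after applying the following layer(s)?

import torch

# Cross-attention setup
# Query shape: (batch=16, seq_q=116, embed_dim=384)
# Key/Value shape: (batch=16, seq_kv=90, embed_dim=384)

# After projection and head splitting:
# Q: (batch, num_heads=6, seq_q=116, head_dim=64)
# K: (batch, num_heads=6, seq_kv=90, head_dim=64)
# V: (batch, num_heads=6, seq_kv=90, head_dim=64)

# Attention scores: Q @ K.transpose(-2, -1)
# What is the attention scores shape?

Input shape: (16, 116, 384)
Output shape: (16, 6, 116, 90)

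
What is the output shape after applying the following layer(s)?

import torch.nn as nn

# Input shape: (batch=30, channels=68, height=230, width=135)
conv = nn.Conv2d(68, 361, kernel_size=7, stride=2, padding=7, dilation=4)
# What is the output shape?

Input shape: (30, 68, 230, 135)
Output shape: (30, 361, 110, 63)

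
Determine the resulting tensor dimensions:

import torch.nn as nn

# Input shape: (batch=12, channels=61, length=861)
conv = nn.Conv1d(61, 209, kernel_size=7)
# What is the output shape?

Input shape: (12, 61, 861)
Output shape: (12, 209, 855)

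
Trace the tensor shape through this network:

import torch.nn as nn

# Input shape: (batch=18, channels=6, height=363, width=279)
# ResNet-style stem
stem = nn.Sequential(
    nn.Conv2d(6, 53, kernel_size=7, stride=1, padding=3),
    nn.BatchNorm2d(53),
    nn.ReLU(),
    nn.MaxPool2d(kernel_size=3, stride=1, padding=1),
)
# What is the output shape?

Input shape: (18, 6, 363, 279)
  -> after Conv2d 7x7 stride=1: (18, 53, 363, 279)
Output shape: (18, 53, 363, 279)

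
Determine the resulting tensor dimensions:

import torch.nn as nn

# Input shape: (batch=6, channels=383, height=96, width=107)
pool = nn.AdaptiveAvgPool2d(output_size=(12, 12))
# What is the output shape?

Input shape: (6, 383, 96, 107)
Output shape: (6, 383, 12, 12)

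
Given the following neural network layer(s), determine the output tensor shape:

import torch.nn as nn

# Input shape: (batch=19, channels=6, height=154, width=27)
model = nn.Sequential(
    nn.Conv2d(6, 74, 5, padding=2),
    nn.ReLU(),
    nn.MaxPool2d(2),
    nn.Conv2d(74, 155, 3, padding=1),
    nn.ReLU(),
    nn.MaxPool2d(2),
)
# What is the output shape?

Input shape: (19, 6, 154, 27)
  -> after first Conv2d: (19, 74, 154, 27)
  -> after first MaxPool2d: (19, 74, 77, 13)
  -> after second Conv2d: (19, 155, 77, 13)
Output shape: (19, 155, 38, 6)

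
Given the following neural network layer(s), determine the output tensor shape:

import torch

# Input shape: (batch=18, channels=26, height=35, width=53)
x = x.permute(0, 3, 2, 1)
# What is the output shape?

Input shape: (18, 26, 35, 53)
Output shape: (18, 53, 35, 26)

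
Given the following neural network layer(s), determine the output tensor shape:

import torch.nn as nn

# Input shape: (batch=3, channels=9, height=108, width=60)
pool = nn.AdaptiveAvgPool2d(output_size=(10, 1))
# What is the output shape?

Input shape: (3, 9, 108, 60)
Output shape: (3, 9, 10, 1)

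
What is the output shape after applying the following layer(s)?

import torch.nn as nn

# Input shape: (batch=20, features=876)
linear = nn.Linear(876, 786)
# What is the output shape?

Input shape: (20, 876)
Output shape: (20, 786)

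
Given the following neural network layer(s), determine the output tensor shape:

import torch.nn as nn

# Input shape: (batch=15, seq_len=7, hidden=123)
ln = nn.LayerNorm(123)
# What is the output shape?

Input shape: (15, 7, 123)
Output shape: (15, 7, 123)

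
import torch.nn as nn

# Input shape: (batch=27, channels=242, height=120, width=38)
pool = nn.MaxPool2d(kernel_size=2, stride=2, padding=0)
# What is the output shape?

Input shape: (27, 242, 120, 38)
Output shape: (27, 242, 60, 19)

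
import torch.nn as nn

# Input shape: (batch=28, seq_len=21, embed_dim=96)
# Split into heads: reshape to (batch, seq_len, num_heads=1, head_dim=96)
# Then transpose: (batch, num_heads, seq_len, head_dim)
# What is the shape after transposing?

Input shape: (28, 21, 96)
  -> after reshape: (28, 21, 1, 96)
Output shape: (28, 1, 21, 96)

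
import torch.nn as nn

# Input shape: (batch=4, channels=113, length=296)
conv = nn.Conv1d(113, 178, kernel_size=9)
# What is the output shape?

Input shape: (4, 113, 296)
Output shape: (4, 178, 288)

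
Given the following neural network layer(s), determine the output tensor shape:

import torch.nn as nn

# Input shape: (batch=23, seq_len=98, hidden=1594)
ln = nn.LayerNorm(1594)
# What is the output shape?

Input shape: (23, 98, 1594)
Output shape: (23, 98, 1594)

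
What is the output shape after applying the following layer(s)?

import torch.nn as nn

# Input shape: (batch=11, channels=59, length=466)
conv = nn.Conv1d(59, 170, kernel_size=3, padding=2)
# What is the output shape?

Input shape: (11, 59, 466)
Output shape: (11, 170, 468)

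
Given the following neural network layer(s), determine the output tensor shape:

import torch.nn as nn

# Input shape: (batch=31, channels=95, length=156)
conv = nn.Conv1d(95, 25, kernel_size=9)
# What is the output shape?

Input shape: (31, 95, 156)
Output shape: (31, 25, 148)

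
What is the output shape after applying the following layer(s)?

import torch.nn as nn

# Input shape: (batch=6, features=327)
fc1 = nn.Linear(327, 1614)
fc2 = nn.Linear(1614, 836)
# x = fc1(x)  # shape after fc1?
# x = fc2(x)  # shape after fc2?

Input shape: (6, 327)
  -> after fc1: (6, 1614)
Output shape: (6, 836)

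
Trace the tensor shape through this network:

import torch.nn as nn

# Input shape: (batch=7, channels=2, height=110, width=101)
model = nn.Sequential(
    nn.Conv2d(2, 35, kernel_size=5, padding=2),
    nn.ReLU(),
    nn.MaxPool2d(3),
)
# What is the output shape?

Input shape: (7, 2, 110, 101)
  -> after Conv2d: (7, 35, 110, 101)
  -> after ReLU: (7, 35, 110, 101)
Output shape: (7, 35, 36, 33)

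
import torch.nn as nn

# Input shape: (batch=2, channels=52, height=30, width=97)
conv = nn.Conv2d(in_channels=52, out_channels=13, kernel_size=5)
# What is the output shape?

Input shape: (2, 52, 30, 97)
Output shape: (2, 13, 26, 93)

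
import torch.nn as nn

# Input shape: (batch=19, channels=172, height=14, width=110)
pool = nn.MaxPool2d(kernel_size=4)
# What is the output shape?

Input shape: (19, 172, 14, 110)
Output shape: (19, 172, 3, 27)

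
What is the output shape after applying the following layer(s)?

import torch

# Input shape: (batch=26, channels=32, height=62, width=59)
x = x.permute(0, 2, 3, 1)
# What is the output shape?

Input shape: (26, 32, 62, 59)
Output shape: (26, 62, 59, 32)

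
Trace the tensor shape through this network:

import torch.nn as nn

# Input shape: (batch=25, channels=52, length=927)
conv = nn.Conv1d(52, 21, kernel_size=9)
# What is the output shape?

Input shape: (25, 52, 927)
Output shape: (25, 21, 919)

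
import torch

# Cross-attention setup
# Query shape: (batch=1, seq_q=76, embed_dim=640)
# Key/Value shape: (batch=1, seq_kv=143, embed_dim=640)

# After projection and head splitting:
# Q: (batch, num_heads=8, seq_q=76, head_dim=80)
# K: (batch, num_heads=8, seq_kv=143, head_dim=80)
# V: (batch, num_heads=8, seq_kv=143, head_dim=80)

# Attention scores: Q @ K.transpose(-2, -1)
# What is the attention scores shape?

Input shape: (1, 76, 640)
Output shape: (1, 8, 76, 143)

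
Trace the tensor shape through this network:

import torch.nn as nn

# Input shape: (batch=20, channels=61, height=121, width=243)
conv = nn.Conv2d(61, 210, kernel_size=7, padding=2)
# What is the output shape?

Input shape: (20, 61, 121, 243)
Output shape: (20, 210, 119, 241)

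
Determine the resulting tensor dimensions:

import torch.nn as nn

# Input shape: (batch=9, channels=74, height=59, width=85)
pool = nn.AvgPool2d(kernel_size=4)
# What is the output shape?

Input shape: (9, 74, 59, 85)
Output shape: (9, 74, 14, 21)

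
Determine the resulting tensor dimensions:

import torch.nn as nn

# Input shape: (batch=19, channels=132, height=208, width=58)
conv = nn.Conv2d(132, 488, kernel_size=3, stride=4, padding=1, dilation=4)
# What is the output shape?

Input shape: (19, 132, 208, 58)
Output shape: (19, 488, 51, 13)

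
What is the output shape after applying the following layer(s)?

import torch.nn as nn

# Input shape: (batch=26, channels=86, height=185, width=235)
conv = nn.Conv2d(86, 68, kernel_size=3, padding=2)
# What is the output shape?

Input shape: (26, 86, 185, 235)
Output shape: (26, 68, 187, 237)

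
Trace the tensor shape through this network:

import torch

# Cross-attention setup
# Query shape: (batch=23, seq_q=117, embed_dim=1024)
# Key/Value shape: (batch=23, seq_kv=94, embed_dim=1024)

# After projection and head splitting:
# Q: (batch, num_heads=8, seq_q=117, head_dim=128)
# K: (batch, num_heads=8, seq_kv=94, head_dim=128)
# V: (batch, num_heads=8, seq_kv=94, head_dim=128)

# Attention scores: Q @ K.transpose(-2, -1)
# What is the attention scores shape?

Input shape: (23, 117, 1024)
Output shape: (23, 8, 117, 94)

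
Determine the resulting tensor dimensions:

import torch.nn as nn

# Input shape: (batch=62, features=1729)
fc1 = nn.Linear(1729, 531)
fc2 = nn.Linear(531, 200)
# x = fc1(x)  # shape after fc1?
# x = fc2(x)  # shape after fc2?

Input shape: (62, 1729)
  -> after fc1: (62, 531)
Output shape: (62, 200)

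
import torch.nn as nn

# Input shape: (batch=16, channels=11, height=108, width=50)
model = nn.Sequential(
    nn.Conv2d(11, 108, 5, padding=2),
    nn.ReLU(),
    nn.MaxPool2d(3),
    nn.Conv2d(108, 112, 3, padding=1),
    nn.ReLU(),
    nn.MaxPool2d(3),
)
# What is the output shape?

Input shape: (16, 11, 108, 50)
  -> after first Conv2d: (16, 108, 108, 50)
  -> after first MaxPool2d: (16, 108, 36, 16)
  -> after second Conv2d: (16, 112, 36, 16)
Output shape: (16, 112, 12, 5)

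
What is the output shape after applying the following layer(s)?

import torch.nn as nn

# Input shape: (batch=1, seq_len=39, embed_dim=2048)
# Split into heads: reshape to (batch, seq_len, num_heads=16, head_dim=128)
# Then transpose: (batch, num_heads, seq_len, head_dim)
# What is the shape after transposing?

Input shape: (1, 39, 2048)
  -> after reshape: (1, 39, 16, 128)
Output shape: (1, 16, 39, 128)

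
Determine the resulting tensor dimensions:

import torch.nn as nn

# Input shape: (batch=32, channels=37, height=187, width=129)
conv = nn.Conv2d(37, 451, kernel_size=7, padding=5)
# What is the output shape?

Input shape: (32, 37, 187, 129)
Output shape: (32, 451, 191, 133)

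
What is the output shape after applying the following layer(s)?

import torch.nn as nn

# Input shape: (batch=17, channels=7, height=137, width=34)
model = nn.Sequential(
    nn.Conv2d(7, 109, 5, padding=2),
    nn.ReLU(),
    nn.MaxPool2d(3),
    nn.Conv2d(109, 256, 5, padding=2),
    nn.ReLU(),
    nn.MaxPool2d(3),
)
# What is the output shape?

Input shape: (17, 7, 137, 34)
  -> after first Conv2d: (17, 109, 137, 34)
  -> after first MaxPool2d: (17, 109, 45, 11)
  -> after second Conv2d: (17, 256, 45, 11)
Output shape: (17, 256, 15, 3)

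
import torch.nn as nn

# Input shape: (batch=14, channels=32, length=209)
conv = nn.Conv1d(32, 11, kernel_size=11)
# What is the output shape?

Input shape: (14, 32, 209)
Output shape: (14, 11, 199)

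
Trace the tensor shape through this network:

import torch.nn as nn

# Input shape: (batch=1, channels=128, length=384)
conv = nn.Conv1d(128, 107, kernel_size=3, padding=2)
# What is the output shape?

Input shape: (1, 128, 384)
Output shape: (1, 107, 386)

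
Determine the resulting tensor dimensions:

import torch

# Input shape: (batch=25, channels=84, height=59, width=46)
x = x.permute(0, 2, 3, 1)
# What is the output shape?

Input shape: (25, 84, 59, 46)
Output shape: (25, 59, 46, 84)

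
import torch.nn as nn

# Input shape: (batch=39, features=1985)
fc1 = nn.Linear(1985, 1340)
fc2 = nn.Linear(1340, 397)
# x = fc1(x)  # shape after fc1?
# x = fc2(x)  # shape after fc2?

Input shape: (39, 1985)
  -> after fc1: (39, 1340)
Output shape: (39, 397)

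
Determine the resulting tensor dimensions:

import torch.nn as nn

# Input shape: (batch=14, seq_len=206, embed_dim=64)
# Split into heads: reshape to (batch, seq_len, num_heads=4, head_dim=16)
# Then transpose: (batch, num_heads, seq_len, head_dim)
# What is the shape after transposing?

Input shape: (14, 206, 64)
  -> after reshape: (14, 206, 4, 16)
Output shape: (14, 4, 206, 16)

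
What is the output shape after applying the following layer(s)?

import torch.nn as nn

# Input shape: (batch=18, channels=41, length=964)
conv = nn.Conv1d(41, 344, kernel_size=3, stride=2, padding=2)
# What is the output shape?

Input shape: (18, 41, 964)
Output shape: (18, 344, 483)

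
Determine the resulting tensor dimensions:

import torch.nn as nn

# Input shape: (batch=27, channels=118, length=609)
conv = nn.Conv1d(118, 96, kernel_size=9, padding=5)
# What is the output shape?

Input shape: (27, 118, 609)
Output shape: (27, 96, 611)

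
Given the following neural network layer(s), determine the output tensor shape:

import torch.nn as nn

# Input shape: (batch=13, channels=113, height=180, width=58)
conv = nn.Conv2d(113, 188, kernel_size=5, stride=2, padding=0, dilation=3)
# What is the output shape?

Input shape: (13, 113, 180, 58)
Output shape: (13, 188, 84, 23)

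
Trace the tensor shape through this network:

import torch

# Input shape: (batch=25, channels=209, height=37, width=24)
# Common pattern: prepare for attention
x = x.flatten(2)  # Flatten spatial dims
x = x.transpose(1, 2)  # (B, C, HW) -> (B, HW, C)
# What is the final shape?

Input shape: (25, 209, 37, 24)
  -> after flatten(2): (25, 209, 888)
Output shape: (25, 888, 209)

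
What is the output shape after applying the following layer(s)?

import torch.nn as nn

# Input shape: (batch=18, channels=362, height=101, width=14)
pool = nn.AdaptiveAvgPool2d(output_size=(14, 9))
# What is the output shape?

Input shape: (18, 362, 101, 14)
Output shape: (18, 362, 14, 9)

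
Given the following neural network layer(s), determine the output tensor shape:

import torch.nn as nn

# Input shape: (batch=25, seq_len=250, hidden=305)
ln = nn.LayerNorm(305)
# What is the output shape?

Input shape: (25, 250, 305)
Output shape: (25, 250, 305)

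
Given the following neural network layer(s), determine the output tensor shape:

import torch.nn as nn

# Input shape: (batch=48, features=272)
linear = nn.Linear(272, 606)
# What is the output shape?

Input shape: (48, 272)
Output shape: (48, 606)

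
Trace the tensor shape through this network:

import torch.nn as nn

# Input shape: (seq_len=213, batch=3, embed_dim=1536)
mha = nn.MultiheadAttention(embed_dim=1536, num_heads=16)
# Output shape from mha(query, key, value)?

Input shape: (213, 3, 1536)
Output shape: (213, 3, 1536)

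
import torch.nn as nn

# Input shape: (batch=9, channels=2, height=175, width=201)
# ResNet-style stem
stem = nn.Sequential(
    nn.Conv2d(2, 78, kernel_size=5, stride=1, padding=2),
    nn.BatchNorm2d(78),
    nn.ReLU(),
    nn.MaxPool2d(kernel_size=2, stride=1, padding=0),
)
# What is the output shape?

Input shape: (9, 2, 175, 201)
  -> after Conv2d 5x5 stride=1: (9, 78, 175, 201)
Output shape: (9, 78, 174, 200)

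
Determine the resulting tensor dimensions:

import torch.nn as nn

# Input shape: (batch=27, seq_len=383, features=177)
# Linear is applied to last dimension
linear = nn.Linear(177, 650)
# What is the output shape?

Input shape: (27, 383, 177)
Output shape: (27, 383, 650)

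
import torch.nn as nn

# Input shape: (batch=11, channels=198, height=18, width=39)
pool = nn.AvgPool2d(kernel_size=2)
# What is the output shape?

Input shape: (11, 198, 18, 39)
Output shape: (11, 198, 9, 19)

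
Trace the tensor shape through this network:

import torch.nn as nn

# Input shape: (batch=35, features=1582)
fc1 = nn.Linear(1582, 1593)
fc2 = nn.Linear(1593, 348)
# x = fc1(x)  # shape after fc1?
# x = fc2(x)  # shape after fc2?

Input shape: (35, 1582)
  -> after fc1: (35, 1593)
Output shape: (35, 348)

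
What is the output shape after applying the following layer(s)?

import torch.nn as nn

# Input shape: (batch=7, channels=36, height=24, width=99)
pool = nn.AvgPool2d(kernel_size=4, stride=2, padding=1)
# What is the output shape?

Input shape: (7, 36, 24, 99)
Output shape: (7, 36, 12, 49)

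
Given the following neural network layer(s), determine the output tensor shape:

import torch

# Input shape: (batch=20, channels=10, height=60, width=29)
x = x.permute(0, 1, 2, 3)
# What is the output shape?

Input shape: (20, 10, 60, 29)
Output shape: (20, 10, 60, 29)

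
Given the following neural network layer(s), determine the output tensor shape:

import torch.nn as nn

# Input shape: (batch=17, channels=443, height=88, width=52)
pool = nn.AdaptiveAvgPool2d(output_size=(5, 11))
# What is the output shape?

Input shape: (17, 443, 88, 52)
Output shape: (17, 443, 5, 11)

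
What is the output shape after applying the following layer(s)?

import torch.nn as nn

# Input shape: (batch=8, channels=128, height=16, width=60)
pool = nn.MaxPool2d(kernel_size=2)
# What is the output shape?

Input shape: (8, 128, 16, 60)
Output shape: (8, 128, 8, 30)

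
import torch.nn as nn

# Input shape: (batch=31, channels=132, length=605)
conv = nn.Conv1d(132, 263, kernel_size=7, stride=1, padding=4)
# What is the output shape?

Input shape: (31, 132, 605)
Output shape: (31, 263, 607)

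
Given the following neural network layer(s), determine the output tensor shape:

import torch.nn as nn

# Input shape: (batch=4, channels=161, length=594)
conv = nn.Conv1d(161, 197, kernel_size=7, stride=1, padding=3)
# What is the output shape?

Input shape: (4, 161, 594)
Output shape: (4, 197, 594)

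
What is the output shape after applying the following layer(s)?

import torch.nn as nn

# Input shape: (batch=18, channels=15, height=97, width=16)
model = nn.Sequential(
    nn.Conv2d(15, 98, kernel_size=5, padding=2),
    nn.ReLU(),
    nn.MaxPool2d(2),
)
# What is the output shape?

Input shape: (18, 15, 97, 16)
  -> after Conv2d: (18, 98, 97, 16)
  -> after ReLU: (18, 98, 97, 16)
Output shape: (18, 98, 48, 8)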